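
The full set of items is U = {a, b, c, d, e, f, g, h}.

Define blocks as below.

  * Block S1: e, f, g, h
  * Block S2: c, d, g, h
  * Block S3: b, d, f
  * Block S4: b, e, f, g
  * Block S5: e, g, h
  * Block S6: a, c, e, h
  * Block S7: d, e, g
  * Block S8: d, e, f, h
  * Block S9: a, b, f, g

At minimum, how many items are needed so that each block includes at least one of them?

T = {b, e, g} meets every block (each contains at least one member of T), and |T| = 3.
No choice of 2 items meets every block, so 3 is the minimum.

3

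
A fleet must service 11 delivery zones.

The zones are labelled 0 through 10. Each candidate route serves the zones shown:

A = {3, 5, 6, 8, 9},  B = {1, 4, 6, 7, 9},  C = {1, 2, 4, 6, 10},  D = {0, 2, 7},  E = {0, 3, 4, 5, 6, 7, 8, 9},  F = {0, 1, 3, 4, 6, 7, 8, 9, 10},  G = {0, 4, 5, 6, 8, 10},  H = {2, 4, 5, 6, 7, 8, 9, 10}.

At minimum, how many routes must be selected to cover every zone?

Take {C, E}. Their union is {0, 1, 2, 3, 4, 5, 6, 7, 8, 9, 10}, which is all 11 zones.
No single route has all 11 zones (the largest, F, has 9), so 2 is optimal.

2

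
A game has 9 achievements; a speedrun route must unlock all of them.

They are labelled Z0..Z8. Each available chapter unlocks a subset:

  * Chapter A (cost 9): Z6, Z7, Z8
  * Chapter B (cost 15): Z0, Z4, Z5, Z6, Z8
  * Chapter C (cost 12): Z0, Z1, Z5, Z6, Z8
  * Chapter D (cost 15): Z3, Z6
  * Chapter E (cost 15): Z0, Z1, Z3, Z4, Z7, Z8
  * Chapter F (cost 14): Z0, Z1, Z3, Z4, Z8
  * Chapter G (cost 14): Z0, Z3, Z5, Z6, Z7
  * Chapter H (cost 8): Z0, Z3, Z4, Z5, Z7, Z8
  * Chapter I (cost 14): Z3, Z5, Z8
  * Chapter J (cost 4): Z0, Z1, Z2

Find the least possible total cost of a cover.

21

A, H, J together cover every achievement (A ∪ H ∪ J = {Z0, Z1, Z2, Z3, Z4, Z5, Z6, Z7, Z8}); total cost 9 + 8 + 4 = 21.
No covering selection has total cost below 21.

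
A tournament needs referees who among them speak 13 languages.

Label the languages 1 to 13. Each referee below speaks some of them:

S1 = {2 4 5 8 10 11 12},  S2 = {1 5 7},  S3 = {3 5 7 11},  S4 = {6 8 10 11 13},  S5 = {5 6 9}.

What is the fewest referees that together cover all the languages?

5

Take {S1, S2, S3, S4, S5}. Their union is {1, 2, 3, 4, 5, 6, 7, 8, 9, 10, 11, 12, 13}, which is all 13 languages.
No 4 of the 5 referees cover everything (all 5 combinations miss at least one language), so 5 is optimal.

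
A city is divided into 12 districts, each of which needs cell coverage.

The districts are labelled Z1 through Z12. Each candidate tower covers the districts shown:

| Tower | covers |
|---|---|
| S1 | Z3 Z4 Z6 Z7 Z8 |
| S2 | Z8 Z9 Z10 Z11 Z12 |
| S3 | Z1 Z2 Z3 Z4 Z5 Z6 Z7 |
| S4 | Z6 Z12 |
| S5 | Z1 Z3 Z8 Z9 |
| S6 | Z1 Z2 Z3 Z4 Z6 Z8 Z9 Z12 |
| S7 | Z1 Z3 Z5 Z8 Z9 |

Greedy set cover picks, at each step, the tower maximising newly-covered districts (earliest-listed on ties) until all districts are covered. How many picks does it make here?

Greedy: pick S6 (covers 8 new) → pick S2 (covers 2 new) → pick S3 (covers 2 new). Total picks: 3.
(The true minimum cover uses only 2 towers, so greedy is not optimal here.)

3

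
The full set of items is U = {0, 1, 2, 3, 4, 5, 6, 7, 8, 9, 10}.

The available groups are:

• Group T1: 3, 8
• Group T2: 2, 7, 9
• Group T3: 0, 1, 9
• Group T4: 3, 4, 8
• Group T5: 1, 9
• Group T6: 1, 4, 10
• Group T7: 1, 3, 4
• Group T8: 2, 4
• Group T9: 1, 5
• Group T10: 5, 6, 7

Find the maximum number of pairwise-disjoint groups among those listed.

4

T1, T3, T8, T10 are pairwise disjoint (T1={3,8}; T3={0,1,9}; T8={2,4}; T10={5,6,7}).
Every remaining group overlaps one of these, and no 5 of the listed groups are pairwise disjoint, so 4 is the maximum.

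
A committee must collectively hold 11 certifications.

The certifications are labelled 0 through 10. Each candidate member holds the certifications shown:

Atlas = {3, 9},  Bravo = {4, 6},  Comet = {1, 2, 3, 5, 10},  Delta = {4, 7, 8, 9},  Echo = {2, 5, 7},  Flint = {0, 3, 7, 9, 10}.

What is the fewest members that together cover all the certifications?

4

Bravo and Comet and Delta and Flint together: Bravo ∪ Comet ∪ Delta ∪ Flint = {0, 1, 2, 3, 4, 5, 6, 7, 8, 9, 10} — every certification is covered.
No 3 of the 6 members cover everything (all 20 combinations miss at least one certification), so 4 is optimal.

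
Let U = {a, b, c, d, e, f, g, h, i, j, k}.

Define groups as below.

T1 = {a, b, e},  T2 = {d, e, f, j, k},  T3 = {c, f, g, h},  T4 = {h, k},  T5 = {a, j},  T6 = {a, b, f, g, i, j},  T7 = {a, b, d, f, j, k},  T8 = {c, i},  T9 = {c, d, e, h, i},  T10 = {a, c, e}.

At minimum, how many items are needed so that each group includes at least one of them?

3

The 3 items {a, c, k} hit every group.
The groups T1, T4, T8 are pairwise disjoint, so any hitting set needs a separate item for each — at least 3. Hence 3 is optimal.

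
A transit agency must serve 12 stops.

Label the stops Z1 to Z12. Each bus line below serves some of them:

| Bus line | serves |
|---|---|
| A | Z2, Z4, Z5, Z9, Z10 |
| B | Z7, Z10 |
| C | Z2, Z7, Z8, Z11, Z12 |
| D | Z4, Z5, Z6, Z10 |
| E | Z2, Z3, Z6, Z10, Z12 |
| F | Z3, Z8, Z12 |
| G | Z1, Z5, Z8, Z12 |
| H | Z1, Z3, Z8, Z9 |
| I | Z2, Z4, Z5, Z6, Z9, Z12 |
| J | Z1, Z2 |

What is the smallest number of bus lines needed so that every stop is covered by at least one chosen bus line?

Take {C, D, H}. Their union is {Z1, Z2, Z3, Z4, Z5, Z6, Z7, Z8, Z9, Z10, Z11, Z12}, which is all 12 stops.
Only C contains Z11, so C is forced; the remaining 7 stops need at least 2 more bus lines (each remaining bus line adds at most 4) — so at least 3 bus lines are needed, and 3 is optimal.

3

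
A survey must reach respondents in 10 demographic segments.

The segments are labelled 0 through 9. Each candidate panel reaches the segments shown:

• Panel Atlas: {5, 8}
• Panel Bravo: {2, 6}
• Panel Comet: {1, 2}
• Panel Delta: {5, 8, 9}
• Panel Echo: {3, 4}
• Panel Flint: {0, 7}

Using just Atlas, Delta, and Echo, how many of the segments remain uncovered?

Union of Atlas, Delta, Echo = {3, 4, 5, 8, 9}.
Not covered: 0, 1, 2, 6, 7 — 5 segments.

5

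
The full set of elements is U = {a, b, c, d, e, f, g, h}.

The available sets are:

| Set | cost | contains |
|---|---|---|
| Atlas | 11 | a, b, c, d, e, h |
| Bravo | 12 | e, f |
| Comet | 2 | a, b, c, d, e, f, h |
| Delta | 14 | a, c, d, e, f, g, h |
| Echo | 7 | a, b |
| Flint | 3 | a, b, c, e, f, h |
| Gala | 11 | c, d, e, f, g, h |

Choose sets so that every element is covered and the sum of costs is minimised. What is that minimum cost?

Comet, Gala together cover every element (Comet ∪ Gala = {a, b, c, d, e, f, g, h}); total cost 2 + 11 = 13.
No covering selection has total cost below 13.

13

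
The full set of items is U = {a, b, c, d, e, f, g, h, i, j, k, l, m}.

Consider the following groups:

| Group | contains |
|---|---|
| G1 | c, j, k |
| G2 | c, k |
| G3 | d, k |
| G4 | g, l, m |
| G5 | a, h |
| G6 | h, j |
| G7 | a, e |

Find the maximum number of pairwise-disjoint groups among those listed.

G2, G4, G6, G7 are pairwise disjoint (G2={c,k}; G4={g,l,m}; G6={h,j}; G7={a,e}).
Every remaining group overlaps one of these, and no 5 of the listed groups are pairwise disjoint, so 4 is the maximum.

4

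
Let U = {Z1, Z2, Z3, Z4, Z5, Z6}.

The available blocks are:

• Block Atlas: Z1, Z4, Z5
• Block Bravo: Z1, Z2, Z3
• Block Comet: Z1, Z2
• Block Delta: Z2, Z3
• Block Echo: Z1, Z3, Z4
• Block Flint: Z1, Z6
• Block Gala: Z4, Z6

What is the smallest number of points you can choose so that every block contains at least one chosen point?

3

H = {Z1, Z2, Z4} meets every block (each contains at least one member of H), and |H| = 3.
No choice of 2 points meets every block, so 3 is the minimum.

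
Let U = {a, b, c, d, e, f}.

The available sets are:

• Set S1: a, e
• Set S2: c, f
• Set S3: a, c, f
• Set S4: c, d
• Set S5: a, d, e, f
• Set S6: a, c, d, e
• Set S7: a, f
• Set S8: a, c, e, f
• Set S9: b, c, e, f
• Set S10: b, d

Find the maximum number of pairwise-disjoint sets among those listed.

S1, S2, S10 are pairwise disjoint (S1={a,e}; S2={c,f}; S10={b,d}).
Every remaining set overlaps one of these, and no 4 of the listed sets are pairwise disjoint, so 3 is the maximum.

3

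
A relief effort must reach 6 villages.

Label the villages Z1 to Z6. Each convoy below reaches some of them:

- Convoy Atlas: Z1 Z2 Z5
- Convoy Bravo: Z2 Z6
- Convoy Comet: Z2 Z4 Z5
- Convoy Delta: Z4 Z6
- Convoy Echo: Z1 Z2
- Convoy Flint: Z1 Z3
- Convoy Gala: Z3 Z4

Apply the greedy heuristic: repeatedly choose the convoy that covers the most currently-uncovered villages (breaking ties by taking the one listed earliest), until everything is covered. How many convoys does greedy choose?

Greedy: pick Atlas (covers 3 new) → pick Delta (covers 2 new) → pick Flint (covers 1 new). Total picks: 3.

3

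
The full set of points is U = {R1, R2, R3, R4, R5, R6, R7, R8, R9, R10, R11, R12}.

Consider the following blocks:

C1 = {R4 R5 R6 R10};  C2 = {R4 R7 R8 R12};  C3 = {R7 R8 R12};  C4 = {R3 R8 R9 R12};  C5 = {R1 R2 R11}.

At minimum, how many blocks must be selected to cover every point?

C1, C2, C4, and C5 cover everything between them: the union {R1, R2, R3, R4, R5, R6, R7, R8, R9, R10, R11, R12} is all of U.
Only C5 contains R1, so C5 is forced; the remaining 9 points need at least 3 more blocks (each remaining block adds at most 4) — so at least 4 blocks are needed, and 4 is optimal.

4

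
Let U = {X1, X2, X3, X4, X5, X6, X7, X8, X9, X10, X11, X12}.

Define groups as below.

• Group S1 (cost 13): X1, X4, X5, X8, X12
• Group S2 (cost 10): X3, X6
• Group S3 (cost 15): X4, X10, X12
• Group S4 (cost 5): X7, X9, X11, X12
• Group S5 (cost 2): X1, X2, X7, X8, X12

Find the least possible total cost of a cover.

S1, S2, S3, S4, S5 together cover every point (S1 ∪ S2 ∪ S3 ∪ S4 ∪ S5 = {X1, X2, X3, X4, X5, X6, X7, X8, X9, X10, X11, X12}); total cost 13 + 10 + 15 + 5 + 2 = 45.
No covering selection has total cost below 45.

45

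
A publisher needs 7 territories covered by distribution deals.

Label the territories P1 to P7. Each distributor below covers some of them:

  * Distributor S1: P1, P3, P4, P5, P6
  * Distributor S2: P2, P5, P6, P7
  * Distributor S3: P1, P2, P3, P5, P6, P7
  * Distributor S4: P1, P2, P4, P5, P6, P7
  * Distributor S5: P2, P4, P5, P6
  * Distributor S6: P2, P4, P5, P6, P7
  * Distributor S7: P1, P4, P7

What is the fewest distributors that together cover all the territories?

S3 and S6 together: S3 ∪ S6 = {P1, P2, P3, P4, P5, P6, P7} — every territory is covered.
No single distributor has all 7 territories (the largest, S3, has 6), so 2 is optimal.

2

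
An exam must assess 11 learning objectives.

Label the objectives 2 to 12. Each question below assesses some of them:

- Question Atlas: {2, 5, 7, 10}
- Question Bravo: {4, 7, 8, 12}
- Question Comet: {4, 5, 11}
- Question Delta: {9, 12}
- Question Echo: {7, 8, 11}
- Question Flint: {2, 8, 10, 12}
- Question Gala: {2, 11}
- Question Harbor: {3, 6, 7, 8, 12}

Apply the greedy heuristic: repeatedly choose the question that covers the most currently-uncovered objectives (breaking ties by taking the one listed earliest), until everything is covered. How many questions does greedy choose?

Greedy: pick Harbor (covers 5 new) → pick Atlas (covers 3 new) → pick Comet (covers 2 new) → pick Delta (covers 1 new). Total picks: 4.

4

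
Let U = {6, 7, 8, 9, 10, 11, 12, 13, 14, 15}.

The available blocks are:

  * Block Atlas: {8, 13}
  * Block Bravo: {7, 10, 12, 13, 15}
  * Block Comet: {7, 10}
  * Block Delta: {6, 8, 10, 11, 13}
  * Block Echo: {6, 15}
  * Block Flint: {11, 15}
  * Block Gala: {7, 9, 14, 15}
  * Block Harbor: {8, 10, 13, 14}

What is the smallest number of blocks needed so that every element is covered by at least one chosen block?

3

Bravo and Delta and Gala together: Bravo ∪ Delta ∪ Gala = {6, 7, 8, 9, 10, 11, 12, 13, 14, 15} — every element is covered.
Only Gala contains 9, so Gala is forced; the remaining 6 elements need at least 2 more blocks (each remaining block adds at most 5) — so at least 3 blocks are needed, and 3 is optimal.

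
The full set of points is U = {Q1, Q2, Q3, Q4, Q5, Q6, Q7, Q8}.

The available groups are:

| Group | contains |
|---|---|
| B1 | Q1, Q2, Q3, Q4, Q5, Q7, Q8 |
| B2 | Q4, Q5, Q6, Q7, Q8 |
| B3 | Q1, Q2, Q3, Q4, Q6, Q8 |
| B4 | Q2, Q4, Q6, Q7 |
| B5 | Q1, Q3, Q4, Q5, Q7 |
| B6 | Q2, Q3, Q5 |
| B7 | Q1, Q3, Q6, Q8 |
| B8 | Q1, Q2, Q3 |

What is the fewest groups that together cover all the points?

2

B3 and B5 cover everything between them: the union {Q1, Q2, Q3, Q4, Q5, Q6, Q7, Q8} is all of U.
No single group has all 8 points (the largest, B1, has 7), so 2 is optimal.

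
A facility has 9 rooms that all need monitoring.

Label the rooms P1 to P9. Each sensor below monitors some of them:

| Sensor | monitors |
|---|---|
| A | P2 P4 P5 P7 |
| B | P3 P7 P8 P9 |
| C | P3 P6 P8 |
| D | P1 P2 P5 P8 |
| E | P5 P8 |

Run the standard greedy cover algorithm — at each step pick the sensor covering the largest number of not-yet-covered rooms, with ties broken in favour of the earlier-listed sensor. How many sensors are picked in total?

4

Greedy: pick A (covers 4 new) → pick B (covers 3 new) → pick C (covers 1 new) → pick D (covers 1 new). Total picks: 4.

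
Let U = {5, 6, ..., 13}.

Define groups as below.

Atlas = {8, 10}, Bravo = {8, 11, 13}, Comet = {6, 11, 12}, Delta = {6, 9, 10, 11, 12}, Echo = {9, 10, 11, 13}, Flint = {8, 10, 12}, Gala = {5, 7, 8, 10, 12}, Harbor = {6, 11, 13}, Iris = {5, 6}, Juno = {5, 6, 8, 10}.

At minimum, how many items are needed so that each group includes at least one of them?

3

H = {6, 8, 11} meets every group (each contains at least one member of H), and |H| = 3.
No choice of 2 items meets every group, so 3 is the minimum.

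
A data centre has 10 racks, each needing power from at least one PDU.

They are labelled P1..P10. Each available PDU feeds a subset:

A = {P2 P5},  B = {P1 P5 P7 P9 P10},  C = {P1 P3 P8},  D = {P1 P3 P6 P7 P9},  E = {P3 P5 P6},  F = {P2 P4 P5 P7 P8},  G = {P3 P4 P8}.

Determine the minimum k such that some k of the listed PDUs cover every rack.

B and E and F together: B ∪ E ∪ F = {P1, P2, P3, P4, P5, P6, P7, P8, P9, P10} — every rack is covered.
Only B contains P10, so B is forced; the remaining 5 racks need at least 2 more PDUs (each remaining PDU adds at most 3) — so at least 3 PDUs are needed, and 3 is optimal.

3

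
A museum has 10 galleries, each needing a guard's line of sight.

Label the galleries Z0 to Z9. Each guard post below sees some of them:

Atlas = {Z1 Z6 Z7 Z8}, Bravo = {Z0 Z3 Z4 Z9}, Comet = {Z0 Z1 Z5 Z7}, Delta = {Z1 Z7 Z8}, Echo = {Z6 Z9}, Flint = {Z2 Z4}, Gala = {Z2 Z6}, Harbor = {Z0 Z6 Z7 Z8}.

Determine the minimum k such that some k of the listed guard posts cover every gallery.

4

Atlas and Bravo and Comet and Gala together: Atlas ∪ Bravo ∪ Comet ∪ Gala = {Z0, Z1, Z2, Z3, Z4, Z5, Z6, Z7, Z8, Z9} — every gallery is covered.
No 3 of the 8 guard posts cover everything (all 56 combinations miss at least one gallery), so 4 is optimal.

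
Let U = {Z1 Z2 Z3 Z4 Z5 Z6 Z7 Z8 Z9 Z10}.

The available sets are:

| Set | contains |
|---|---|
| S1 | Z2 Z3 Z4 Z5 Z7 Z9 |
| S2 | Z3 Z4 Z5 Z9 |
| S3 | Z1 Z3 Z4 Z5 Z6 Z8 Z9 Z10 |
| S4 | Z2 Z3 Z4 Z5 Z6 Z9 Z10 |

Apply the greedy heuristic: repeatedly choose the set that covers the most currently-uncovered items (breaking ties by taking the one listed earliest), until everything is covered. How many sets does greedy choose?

2

Greedy: pick S3 (covers 8 new) → pick S1 (covers 2 new). Total picks: 2.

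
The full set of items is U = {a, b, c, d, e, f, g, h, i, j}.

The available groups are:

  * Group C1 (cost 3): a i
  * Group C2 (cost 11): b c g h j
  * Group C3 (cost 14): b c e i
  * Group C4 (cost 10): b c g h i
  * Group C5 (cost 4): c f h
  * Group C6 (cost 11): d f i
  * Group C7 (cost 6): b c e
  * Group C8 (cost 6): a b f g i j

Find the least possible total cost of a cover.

C5, C6, C7, C8 together cover every item (C5 ∪ C6 ∪ C7 ∪ C8 = {a, b, c, d, e, f, g, h, i, j}); total cost 4 + 11 + 6 + 6 = 27.
No covering selection has total cost below 27.

27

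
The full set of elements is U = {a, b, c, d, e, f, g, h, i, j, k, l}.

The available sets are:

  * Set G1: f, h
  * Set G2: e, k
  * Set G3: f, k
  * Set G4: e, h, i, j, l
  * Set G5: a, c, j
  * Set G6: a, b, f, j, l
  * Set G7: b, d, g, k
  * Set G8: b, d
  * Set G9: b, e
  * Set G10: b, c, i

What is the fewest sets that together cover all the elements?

G3, G4, G5, and G7 cover everything between them: the union {a, b, c, d, e, f, g, h, i, j, k, l} is all of U.
No 3 of the 10 sets cover everything (all 120 combinations miss at least one element), so 4 is optimal.

4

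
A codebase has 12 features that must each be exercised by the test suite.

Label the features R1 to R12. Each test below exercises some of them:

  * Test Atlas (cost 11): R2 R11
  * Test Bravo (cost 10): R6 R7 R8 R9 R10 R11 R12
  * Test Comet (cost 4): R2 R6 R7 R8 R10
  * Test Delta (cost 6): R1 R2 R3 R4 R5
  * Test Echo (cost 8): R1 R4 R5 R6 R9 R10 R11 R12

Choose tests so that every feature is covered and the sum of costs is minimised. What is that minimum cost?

Bravo, Delta together cover every feature (Bravo ∪ Delta = {R1, R2, R3, R4, R5, R6, R7, R8, R9, R10, R11, R12}); total cost 10 + 6 = 16.
The greedy pick Comet, Echo, Delta costs 18; no covering selection beats 16.

16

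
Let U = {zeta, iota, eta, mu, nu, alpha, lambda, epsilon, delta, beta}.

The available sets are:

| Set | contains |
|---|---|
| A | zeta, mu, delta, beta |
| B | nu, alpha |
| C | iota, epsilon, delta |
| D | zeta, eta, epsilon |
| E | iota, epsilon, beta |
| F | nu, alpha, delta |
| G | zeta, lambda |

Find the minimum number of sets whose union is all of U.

5

Take {A, B, D, E, G}. Their union is {zeta, iota, eta, mu, nu, alpha, lambda, epsilon, delta, beta}, which is all 10 items.
No 4 of the 7 sets cover everything (all 35 combinations miss at least one item), so 5 is optimal.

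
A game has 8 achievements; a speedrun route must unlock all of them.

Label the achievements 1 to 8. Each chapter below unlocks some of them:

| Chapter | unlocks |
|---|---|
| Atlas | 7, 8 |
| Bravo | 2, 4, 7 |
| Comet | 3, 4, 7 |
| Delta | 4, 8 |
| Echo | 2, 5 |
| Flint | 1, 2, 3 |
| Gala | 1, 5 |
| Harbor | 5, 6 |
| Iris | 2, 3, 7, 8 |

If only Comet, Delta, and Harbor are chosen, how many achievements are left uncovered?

Union of Comet, Delta, Harbor = {3, 4, 5, 6, 7, 8}.
Not covered: 1, 2 — 2 achievements.

2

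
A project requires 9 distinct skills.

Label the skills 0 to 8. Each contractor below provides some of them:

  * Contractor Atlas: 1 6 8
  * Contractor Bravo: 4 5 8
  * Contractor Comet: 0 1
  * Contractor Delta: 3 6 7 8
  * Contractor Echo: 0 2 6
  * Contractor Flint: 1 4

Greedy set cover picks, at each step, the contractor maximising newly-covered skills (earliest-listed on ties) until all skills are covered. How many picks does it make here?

Greedy: pick Delta (covers 4 new) → pick Bravo (covers 2 new) → pick Comet (covers 2 new) → pick Echo (covers 1 new). Total picks: 4.

4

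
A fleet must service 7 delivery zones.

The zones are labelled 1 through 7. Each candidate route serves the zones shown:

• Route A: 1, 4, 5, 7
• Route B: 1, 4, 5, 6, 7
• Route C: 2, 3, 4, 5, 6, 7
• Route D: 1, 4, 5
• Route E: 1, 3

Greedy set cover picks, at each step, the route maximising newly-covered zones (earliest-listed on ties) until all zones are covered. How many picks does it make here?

Greedy: pick C (covers 6 new) → pick A (covers 1 new). Total picks: 2.

2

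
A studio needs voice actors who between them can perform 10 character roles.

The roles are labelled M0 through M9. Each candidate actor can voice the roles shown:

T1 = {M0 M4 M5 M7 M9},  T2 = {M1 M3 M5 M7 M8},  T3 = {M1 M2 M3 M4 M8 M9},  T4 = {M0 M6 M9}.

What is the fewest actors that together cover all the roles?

3

Take {T2, T3, T4}. Their union is {M0, M1, M2, M3, M4, M5, M6, M7, M8, M9}, which is all 10 roles.
Only T3 contains M2, so T3 is forced; the remaining 4 roles need at least 2 more actors (each remaining actor adds at most 3) — so at least 3 actors are needed, and 3 is optimal.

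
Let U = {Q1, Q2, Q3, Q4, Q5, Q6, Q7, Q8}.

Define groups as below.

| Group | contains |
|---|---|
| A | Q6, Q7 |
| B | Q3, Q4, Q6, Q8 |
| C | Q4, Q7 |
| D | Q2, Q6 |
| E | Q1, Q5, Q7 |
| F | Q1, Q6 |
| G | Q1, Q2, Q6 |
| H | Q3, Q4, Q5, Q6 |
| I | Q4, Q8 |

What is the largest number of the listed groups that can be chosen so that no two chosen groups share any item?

D, E, I are pairwise disjoint (D={Q2,Q6}; E={Q1,Q5,Q7}; I={Q4,Q8}).
Every remaining group overlaps one of these, and no 4 of the listed groups are pairwise disjoint, so 3 is the maximum.

3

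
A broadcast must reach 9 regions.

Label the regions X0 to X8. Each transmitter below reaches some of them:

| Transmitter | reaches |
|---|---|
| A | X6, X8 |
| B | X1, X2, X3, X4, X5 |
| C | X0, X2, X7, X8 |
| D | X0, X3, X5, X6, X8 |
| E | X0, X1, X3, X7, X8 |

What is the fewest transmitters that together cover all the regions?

3

Take {A, B, C}. Their union is {X0, X1, X2, X3, X4, X5, X6, X7, X8}, which is all 9 regions.
Only B contains X4, so B is forced; the remaining 4 regions need at least 2 more transmitters (each remaining transmitter adds at most 3) — so at least 3 transmitters are needed, and 3 is optimal.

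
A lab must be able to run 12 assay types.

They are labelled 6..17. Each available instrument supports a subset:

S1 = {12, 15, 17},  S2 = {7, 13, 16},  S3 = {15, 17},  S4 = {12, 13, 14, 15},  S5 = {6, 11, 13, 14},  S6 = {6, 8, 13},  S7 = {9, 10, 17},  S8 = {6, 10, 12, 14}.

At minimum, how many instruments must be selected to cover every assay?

5

Take {S1, S2, S5, S6, S7}. Their union is {6, 7, 8, 9, 10, 11, 12, 13, 14, 15, 16, 17}, which is all 12 assays.
No 4 of the 8 instruments cover everything (all 70 combinations miss at least one assay), so 5 is optimal.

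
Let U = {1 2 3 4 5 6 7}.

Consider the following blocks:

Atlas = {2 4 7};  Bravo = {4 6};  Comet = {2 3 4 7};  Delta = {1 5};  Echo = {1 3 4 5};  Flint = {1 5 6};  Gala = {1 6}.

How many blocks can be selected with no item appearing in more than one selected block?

Bravo, Delta are pairwise disjoint (Bravo={4,6}; Delta={1,5}).
Every remaining block overlaps one of these, and no 3 of the listed blocks are pairwise disjoint, so 2 is the maximum.

2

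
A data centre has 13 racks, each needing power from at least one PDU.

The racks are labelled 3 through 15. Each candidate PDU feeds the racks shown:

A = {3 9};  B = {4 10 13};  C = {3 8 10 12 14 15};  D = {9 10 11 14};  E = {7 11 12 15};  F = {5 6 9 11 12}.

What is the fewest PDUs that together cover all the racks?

4

Take {B, C, E, F}. Their union is {3, 4, 5, 6, 7, 8, 9, 10, 11, 12, 13, 14, 15}, which is all 13 racks.
Only E contains 7, so E is forced; the remaining 9 racks need at least 3 more PDUs (each remaining PDU adds at most 4) — so at least 4 PDUs are needed, and 4 is optimal.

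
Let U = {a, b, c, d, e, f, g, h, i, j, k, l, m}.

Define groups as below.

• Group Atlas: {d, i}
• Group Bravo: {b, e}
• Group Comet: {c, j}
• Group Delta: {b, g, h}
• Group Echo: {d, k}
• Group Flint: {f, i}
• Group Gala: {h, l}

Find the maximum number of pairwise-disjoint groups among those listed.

Bravo, Comet, Echo, Flint, Gala are pairwise disjoint (Bravo={b,e}; Comet={c,j}; Echo={d,k}; Flint={f,i}; Gala={h,l}).
Every remaining group overlaps one of these, and no 6 of the listed groups are pairwise disjoint, so 5 is the maximum.

5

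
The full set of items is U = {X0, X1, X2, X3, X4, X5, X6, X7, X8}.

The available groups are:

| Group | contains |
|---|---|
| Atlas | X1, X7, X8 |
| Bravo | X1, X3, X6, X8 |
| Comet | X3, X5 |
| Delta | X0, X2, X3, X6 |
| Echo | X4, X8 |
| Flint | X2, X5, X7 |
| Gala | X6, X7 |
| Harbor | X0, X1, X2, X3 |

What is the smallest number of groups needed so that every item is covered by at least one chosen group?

4

Echo and Flint and Gala and Harbor together: Echo ∪ Flint ∪ Gala ∪ Harbor = {X0, X1, X2, X3, X4, X5, X6, X7, X8} — every item is covered.
No 3 of the 8 groups cover everything (all 56 combinations miss at least one item), so 4 is optimal.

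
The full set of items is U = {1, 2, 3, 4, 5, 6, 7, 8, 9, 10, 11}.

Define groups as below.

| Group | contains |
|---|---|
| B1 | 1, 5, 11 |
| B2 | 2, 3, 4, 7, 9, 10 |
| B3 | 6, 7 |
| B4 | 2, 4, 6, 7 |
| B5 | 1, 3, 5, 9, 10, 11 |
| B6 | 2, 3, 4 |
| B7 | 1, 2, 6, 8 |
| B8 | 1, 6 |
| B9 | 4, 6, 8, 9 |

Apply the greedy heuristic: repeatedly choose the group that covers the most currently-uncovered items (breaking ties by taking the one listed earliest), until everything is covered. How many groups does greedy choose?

Greedy: pick B2 (covers 6 new) → pick B1 (covers 3 new) → pick B7 (covers 2 new). Total picks: 3.

3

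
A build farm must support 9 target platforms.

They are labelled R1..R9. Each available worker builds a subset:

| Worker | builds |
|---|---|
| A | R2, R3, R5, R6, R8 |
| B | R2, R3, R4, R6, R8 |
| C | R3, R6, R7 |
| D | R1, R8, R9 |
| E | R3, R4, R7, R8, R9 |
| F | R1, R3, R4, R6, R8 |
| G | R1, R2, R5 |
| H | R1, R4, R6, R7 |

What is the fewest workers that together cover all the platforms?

3

A and D and E together: A ∪ D ∪ E = {R1, R2, R3, R4, R5, R6, R7, R8, R9} — every platform is covered.
No 2 of the 8 workers cover everything (all 28 combinations miss at least one platform), so 3 is optimal.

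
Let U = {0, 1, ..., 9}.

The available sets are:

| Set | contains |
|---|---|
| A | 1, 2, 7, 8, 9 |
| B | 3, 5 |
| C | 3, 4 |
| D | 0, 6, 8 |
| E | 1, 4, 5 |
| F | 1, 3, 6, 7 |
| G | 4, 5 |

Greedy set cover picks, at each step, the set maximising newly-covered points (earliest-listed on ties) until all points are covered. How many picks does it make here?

Greedy: pick A (covers 5 new) → pick B (covers 2 new) → pick D (covers 2 new) → pick C (covers 1 new). Total picks: 4.

4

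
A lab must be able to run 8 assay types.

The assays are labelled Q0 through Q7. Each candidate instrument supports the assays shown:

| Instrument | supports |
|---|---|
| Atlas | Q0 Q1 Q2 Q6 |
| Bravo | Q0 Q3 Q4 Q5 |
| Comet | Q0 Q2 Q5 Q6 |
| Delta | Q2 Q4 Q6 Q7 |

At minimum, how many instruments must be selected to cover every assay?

3

Atlas and Bravo and Delta together: Atlas ∪ Bravo ∪ Delta = {Q0, Q1, Q2, Q3, Q4, Q5, Q6, Q7} — every assay is covered.
Only Atlas contains Q1, so Atlas is forced; the remaining 4 assays need at least 2 more instruments (each remaining instrument adds at most 3) — so at least 3 instruments are needed, and 3 is optimal.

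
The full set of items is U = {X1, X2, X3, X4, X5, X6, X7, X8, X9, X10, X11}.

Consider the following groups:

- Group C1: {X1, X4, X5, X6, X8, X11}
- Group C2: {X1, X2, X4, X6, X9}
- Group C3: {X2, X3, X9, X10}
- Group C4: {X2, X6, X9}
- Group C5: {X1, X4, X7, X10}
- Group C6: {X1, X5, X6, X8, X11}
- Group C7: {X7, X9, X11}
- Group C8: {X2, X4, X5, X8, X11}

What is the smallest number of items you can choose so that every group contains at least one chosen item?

3

Take H = {X2, X4, X11}. Each listed group contains at least one of these, so H is a hitting set of size 3.
No choice of 2 items meets every group, so 3 is the minimum.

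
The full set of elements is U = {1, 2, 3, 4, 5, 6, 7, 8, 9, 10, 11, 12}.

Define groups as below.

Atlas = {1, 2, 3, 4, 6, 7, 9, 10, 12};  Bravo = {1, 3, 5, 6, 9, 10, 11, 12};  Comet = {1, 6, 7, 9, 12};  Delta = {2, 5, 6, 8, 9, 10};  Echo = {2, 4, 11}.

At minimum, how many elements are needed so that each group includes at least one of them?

Take H = {2, 6}. Each listed group contains at least one of these, so H is a hitting set of size 2.
The groups Comet, Echo are pairwise disjoint, so any hitting set needs a separate element for each — at least 2. Hence 2 is optimal.

2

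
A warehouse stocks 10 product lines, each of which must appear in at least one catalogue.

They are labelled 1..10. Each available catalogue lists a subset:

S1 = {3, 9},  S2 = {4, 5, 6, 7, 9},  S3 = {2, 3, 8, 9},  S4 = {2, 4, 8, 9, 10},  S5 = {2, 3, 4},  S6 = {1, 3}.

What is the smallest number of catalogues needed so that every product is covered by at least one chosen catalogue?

Take {S2, S4, S6}. Their union is {1, 2, 3, 4, 5, 6, 7, 8, 9, 10}, which is all 10 products.
Only S6 contains 1, so S6 is forced; the remaining 8 products need at least 2 more catalogues (each remaining catalogue adds at most 5) — so at least 3 catalogues are needed, and 3 is optimal.

3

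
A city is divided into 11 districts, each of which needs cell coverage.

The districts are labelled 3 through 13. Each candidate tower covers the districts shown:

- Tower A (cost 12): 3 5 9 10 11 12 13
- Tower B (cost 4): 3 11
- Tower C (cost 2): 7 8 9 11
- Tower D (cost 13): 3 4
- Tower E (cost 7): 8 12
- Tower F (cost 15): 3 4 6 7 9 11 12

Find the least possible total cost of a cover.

A, C, F together cover every district (A ∪ C ∪ F = {3, 4, 5, 6, 7, 8, 9, 10, 11, 12, 13}); total cost 12 + 2 + 15 = 29.
No covering selection has total cost below 29.

29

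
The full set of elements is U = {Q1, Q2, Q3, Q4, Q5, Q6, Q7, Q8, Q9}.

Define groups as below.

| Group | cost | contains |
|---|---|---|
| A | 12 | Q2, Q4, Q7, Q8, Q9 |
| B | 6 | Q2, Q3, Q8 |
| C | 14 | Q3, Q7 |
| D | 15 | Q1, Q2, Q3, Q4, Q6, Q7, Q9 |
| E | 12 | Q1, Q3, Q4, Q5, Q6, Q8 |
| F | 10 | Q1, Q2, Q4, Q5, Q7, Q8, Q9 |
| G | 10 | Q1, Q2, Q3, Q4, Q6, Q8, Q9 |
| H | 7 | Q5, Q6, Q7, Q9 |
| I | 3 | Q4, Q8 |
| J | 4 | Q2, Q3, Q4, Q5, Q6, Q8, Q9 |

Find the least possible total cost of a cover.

14

F, J together cover every element (F ∪ J = {Q1, Q2, Q3, Q4, Q5, Q6, Q7, Q8, Q9}); total cost 10 + 4 = 14.
No covering selection has total cost below 14.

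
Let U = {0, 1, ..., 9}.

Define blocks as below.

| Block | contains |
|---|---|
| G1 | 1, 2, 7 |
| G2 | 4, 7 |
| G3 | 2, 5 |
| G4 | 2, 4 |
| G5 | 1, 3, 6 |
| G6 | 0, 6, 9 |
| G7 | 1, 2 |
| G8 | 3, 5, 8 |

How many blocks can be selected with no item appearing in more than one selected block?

G2, G6, G7, G8 are pairwise disjoint (G2={4,7}; G6={0,6,9}; G7={1,2}; G8={3,5,8}).
Every remaining block overlaps one of these, and no 5 of the listed blocks are pairwise disjoint, so 4 is the maximum.

4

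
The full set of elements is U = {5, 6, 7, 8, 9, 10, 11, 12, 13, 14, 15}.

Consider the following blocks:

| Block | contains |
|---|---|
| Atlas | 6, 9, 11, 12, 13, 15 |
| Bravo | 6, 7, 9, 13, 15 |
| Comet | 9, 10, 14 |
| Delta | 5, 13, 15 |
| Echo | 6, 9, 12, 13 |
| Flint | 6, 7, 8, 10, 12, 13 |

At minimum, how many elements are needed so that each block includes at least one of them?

H = {9, 13} meets every block (each contains at least one member of H), and |H| = 2.
The blocks Comet, Delta are pairwise disjoint, so any hitting set needs a separate element for each — at least 2. Hence 2 is optimal.

2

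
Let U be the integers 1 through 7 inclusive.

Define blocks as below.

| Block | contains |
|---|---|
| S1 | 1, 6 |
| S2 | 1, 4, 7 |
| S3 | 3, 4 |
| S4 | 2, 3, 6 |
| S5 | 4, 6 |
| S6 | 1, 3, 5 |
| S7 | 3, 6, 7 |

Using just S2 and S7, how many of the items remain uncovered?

Union of S2, S7 = {1, 3, 4, 6, 7}.
Not covered: 2, 5 — 2 items.

2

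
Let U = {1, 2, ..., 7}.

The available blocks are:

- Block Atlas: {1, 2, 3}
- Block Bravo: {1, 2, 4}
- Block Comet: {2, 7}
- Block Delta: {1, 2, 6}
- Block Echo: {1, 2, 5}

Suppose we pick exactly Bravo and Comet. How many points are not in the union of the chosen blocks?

Union of Bravo, Comet = {1, 2, 4, 7}.
Not covered: 3, 5, 6 — 3 points.

3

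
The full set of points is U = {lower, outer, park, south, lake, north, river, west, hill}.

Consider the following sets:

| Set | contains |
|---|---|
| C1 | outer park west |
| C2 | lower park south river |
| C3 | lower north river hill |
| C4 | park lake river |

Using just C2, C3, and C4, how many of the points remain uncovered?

2

Union of C2, C3, C4 = {lower, park, south, lake, north, river, hill}.
Not covered: outer, west — 2 points.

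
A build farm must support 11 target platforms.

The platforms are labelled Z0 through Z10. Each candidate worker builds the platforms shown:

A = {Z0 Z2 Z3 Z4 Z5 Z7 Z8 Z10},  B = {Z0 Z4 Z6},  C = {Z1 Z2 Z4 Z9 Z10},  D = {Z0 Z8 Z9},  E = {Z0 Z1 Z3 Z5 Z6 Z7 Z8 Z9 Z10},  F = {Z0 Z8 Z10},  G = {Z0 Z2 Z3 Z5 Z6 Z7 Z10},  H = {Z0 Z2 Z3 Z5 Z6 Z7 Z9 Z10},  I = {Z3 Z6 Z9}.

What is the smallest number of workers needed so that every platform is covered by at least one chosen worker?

2

Take {C, E}. Their union is {Z0, Z1, Z2, Z3, Z4, Z5, Z6, Z7, Z8, Z9, Z10}, which is all 11 platforms.
No single worker has all 11 platforms (the largest, E, has 9), so 2 is optimal.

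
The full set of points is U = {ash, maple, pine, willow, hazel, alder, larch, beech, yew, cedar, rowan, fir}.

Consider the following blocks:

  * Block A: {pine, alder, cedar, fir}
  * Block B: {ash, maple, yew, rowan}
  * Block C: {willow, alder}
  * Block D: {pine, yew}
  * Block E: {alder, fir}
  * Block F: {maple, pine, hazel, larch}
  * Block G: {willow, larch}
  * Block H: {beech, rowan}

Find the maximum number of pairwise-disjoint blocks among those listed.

4

D, E, G, H are pairwise disjoint (D={pine,yew}; E={alder,fir}; G={willow,larch}; H={beech,rowan}).
Every remaining block overlaps one of these, and no 5 of the listed blocks are pairwise disjoint, so 4 is the maximum.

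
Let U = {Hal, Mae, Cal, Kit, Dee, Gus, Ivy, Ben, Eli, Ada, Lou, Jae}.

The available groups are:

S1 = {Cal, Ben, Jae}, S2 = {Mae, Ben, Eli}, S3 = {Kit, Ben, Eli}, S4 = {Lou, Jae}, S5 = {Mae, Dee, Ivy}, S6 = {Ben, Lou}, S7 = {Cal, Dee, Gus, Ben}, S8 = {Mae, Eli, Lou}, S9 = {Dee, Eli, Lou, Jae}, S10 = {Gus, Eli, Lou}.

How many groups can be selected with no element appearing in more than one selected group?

3

S3, S4, S5 are pairwise disjoint (S3={Kit,Ben,Eli}; S4={Lou,Jae}; S5={Mae,Dee,Ivy}).
Every remaining group overlaps one of these, and no 4 of the listed groups are pairwise disjoint, so 3 is the maximum.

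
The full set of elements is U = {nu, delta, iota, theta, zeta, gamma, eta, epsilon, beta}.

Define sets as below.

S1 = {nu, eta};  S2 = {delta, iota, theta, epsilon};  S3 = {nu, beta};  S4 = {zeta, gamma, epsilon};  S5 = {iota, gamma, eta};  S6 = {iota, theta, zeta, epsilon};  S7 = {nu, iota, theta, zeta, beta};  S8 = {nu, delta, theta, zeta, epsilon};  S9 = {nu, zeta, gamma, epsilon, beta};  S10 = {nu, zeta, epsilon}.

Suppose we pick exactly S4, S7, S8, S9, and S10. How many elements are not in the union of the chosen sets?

Union of S4, S7, S8, S9, S10 = {nu, delta, iota, theta, zeta, gamma, epsilon, beta}.
Not covered: eta — 1 element.

1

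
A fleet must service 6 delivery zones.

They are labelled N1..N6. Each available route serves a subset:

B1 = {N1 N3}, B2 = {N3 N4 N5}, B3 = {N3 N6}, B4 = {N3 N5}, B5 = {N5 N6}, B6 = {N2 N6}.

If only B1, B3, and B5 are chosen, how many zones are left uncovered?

Union of B1, B3, B5 = {N1, N3, N5, N6}.
Not covered: N2, N4 — 2 zones.

2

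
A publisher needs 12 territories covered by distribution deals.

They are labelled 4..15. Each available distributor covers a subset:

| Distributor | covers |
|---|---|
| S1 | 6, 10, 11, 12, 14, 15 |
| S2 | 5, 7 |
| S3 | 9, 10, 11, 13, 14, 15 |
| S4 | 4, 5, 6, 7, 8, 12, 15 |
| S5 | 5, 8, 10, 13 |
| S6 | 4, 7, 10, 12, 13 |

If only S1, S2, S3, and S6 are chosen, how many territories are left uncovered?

Union of S1, S2, S3, S6 = {4, 5, 6, 7, 9, 10, 11, 12, 13, 14, 15}.
Not covered: 8 — 1 territory.

1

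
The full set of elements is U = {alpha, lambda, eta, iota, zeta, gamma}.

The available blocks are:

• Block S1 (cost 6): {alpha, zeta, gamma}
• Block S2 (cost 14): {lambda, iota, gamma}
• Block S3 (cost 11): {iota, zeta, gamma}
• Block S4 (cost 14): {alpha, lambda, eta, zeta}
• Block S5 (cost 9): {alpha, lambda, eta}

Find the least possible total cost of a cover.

20

S3, S5 together cover every element (S3 ∪ S5 = {alpha, lambda, eta, iota, zeta, gamma}); total cost 11 + 9 = 20.
The greedy pick S1, S5, S3 costs 26; no covering selection beats 20.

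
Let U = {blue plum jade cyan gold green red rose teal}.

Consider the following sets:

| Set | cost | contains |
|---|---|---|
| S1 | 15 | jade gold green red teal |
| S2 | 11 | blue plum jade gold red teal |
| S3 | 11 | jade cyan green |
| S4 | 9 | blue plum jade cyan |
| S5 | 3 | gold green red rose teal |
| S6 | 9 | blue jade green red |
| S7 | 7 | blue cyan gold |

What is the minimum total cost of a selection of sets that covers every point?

S4, S5 together cover every point (S4 ∪ S5 = {blue, plum, jade, cyan, gold, green, red, rose, teal}); total cost 9 + 3 = 12.
No covering selection has total cost below 12.

12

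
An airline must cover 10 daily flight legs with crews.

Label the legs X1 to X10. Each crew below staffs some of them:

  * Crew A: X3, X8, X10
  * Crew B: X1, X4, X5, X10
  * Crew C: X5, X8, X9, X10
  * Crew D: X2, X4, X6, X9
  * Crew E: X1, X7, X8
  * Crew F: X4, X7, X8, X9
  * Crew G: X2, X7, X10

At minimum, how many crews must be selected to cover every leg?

4

Take {A, C, D, E}. Their union is {X1, X2, X3, X4, X5, X6, X7, X8, X9, X10}, which is all 10 legs.
No 3 of the 7 crews cover everything (all 35 combinations miss at least one leg), so 4 is optimal.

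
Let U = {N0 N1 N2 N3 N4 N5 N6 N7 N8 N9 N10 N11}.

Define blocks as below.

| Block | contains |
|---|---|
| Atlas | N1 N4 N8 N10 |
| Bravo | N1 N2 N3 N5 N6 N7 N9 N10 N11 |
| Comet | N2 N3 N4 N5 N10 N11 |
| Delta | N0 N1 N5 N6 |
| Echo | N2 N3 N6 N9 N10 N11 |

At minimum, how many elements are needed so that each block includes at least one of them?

Take H = {N0, N10}. Each listed block contains at least one of these, so H is a hitting set of size 2.
No single element lies in every block, so at least 2 are needed and 2 is optimal.

2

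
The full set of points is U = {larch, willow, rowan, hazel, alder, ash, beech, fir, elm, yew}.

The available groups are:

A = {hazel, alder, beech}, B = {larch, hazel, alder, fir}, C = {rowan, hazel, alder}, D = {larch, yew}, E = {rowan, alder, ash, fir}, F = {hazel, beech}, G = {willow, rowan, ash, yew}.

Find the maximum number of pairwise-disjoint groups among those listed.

D, E, F are pairwise disjoint (D={larch,yew}; E={rowan,alder,ash,fir}; F={hazel,beech}).
Every remaining group overlaps one of these, and no 4 of the listed groups are pairwise disjoint, so 3 is the maximum.

3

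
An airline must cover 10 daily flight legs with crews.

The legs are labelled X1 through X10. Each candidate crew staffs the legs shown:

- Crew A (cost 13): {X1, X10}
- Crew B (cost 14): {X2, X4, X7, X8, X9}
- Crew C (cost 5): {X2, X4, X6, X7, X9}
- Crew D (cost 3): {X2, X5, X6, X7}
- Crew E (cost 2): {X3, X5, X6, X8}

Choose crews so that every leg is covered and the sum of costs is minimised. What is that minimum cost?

A, C, E together cover every leg (A ∪ C ∪ E = {X1, X2, X3, X4, X5, X6, X7, X8, X9, X10}); total cost 13 + 5 + 2 = 20.
No covering selection has total cost below 20.

20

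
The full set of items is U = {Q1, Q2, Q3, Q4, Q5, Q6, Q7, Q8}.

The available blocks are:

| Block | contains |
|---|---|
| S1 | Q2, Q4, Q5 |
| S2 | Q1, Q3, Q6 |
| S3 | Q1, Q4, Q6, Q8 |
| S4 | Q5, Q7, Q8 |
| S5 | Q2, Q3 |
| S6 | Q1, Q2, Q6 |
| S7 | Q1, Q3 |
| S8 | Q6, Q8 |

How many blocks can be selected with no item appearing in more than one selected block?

3

S1, S7, S8 are pairwise disjoint (S1={Q2,Q4,Q5}; S7={Q1,Q3}; S8={Q6,Q8}).
Every remaining block overlaps one of these, and no 4 of the listed blocks are pairwise disjoint, so 3 is the maximum.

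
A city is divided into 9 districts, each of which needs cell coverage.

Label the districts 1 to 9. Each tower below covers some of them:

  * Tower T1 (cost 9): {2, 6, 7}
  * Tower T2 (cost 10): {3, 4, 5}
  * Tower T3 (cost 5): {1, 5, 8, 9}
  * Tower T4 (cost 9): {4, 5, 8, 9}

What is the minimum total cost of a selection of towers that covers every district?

24

T1, T2, T3 together cover every district (T1 ∪ T2 ∪ T3 = {1, 2, 3, 4, 5, 6, 7, 8, 9}); total cost 9 + 10 + 5 = 24.
No covering selection has total cost below 24.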